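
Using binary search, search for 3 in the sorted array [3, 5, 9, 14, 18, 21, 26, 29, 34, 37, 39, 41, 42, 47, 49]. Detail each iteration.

Binary search for 3 in [3, 5, 9, 14, 18, 21, 26, 29, 34, 37, 39, 41, 42, 47, 49]:

lo=0, hi=14, mid=7, arr[mid]=29 -> 29 > 3, search left half
lo=0, hi=6, mid=3, arr[mid]=14 -> 14 > 3, search left half
lo=0, hi=2, mid=1, arr[mid]=5 -> 5 > 3, search left half
lo=0, hi=0, mid=0, arr[mid]=3 -> Found target at index 0!

Binary search finds 3 at index 0 after 4 comparisons. The search repeatedly halves the search space by comparing with the middle element.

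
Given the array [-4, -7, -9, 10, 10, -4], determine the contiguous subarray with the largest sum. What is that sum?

Using Kadane's algorithm on [-4, -7, -9, 10, 10, -4]:

Scanning through the array:
Position 1 (value -7): max_ending_here = -7, max_so_far = -4
Position 2 (value -9): max_ending_here = -9, max_so_far = -4
Position 3 (value 10): max_ending_here = 10, max_so_far = 10
Position 4 (value 10): max_ending_here = 20, max_so_far = 20
Position 5 (value -4): max_ending_here = 16, max_so_far = 20

Maximum subarray: [10, 10]
Maximum sum: 20

The maximum subarray is [10, 10] with sum 20. This subarray runs from index 3 to index 4.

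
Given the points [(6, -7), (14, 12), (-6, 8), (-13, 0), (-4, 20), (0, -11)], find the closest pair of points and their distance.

Computing all pairwise distances among 6 points:

d((6, -7), (14, 12)) = 20.6155
d((6, -7), (-6, 8)) = 19.2094
d((6, -7), (-13, 0)) = 20.2485
d((6, -7), (-4, 20)) = 28.7924
d((6, -7), (0, -11)) = 7.2111 <-- minimum
d((14, 12), (-6, 8)) = 20.3961
d((14, 12), (-13, 0)) = 29.5466
d((14, 12), (-4, 20)) = 19.6977
d((14, 12), (0, -11)) = 26.9258
d((-6, 8), (-13, 0)) = 10.6301
d((-6, 8), (-4, 20)) = 12.1655
d((-6, 8), (0, -11)) = 19.9249
d((-13, 0), (-4, 20)) = 21.9317
d((-13, 0), (0, -11)) = 17.0294
d((-4, 20), (0, -11)) = 31.257

Closest pair: (6, -7) and (0, -11) with distance 7.2111

The closest pair is (6, -7) and (0, -11) with Euclidean distance 7.2111. For 6 points, brute-force pairwise comparison is shown above. For large n, the divide-and-conquer algorithm (sort by x, recurse on halves, check the dividing strip) achieves O(n log n).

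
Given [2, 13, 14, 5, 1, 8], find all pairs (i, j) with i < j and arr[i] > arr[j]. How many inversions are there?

Finding inversions in [2, 13, 14, 5, 1, 8]:

(0, 4): arr[0]=2 > arr[4]=1
(1, 3): arr[1]=13 > arr[3]=5
(1, 4): arr[1]=13 > arr[4]=1
(1, 5): arr[1]=13 > arr[5]=8
(2, 3): arr[2]=14 > arr[3]=5
(2, 4): arr[2]=14 > arr[4]=1
(2, 5): arr[2]=14 > arr[5]=8
(3, 4): arr[3]=5 > arr[4]=1

Total inversions: 8

The array has 8 inversion(s): (0,4), (1,3), (1,4), (1,5), (2,3), (2,4), (2,5), (3,4). Each pair (i,j) satisfies i < j and arr[i] > arr[j].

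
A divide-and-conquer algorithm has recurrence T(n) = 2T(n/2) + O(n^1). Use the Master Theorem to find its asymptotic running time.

Master Theorem for T(n) = 2T(n/2) + O(n^1):

a = 2, b = 2, c = 1
log_b(a) = log_2(2) = 1.0000

Case 2: c = 1 = log_2(2) = 1.0000
T(n) = O(n^1 log n) = O(n log n)

For T(n) = 2T(n/2) + O(n^1): log_2(2) = 1.0000. This is Case 2 of the Master Theorem (c = log_b(a), equal work at all levels), giving O(n log n).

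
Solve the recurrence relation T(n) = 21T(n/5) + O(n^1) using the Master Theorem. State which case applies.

Master Theorem for T(n) = 21T(n/5) + O(n^1):

a = 21, b = 5, c = 1
log_b(a) = log_5(21) = 1.8917

Case 1: c = 1 < log_5(21) = 1.8917
T(n) = O(n^(log_5 21))

For T(n) = 21T(n/5) + O(n^1): log_5(21) = 1.8917. This is Case 1 of the Master Theorem (c < log_b(a), work dominated by leaves), giving O(n^(log_5 21)).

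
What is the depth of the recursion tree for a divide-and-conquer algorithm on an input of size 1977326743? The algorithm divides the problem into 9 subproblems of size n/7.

For divide and conquer with division factor 7:

Problem sizes at each level:
Level 0: 1977326743
Level 1: 282475249
Level 2: 40353607
Level 3: 5764801
Level 4: 823543
Level 5: 117649
Level 6: 16807
Level 7: 2401
Level 8: 343
Level 9: 49
Level 10: 7
Level 11: 1

The root is level 0 and the size-1 base case is level 11 (the tree spans levels 0 through 11, i.e. 12 levels counting the root), so the depth is the number of divisions: log_7(1977326743) = 11

The recursion tree depth is log_7(1977326743) = 11. At each level, the problem size is divided by 7, so it takes 11 divisions to reduce to a base case of size 1. The algorithm makes 9 recursive calls at each level.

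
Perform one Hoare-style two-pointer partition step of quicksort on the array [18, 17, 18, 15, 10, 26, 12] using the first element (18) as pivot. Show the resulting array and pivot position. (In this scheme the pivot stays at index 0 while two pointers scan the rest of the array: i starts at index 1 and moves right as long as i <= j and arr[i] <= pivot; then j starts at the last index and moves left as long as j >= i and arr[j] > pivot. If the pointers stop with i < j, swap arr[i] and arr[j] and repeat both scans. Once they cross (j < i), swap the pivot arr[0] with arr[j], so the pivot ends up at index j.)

Hoare-style two-pointer partition with pivot = 18:

Initial array: [18, 17, 18, 15, 10, 26, 12]

Pointers start at i = 1, j = 6.
i stops at index 5 (arr[5]=26 > 18), j stops at index 6 (arr[6]=12 <= 18): swap arr[5] and arr[6], array becomes [18, 17, 18, 15, 10, 12, 26]
i ends at 6, j ends at 5: the pointers have crossed (j < i), so scanning stops.

Swap pivot arr[0] with arr[5] to place pivot at position 5: [12, 17, 18, 15, 10, 18, 26]
Pivot position: 5

After partitioning with pivot 18, the array becomes [12, 17, 18, 15, 10, 18, 26]. The pivot is placed at index 5. All elements to the left of the pivot are <= 18, and all elements to the right are > 18.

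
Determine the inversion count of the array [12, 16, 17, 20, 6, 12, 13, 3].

Finding inversions in [12, 16, 17, 20, 6, 12, 13, 3]:

(0, 4): arr[0]=12 > arr[4]=6
(0, 7): arr[0]=12 > arr[7]=3
(1, 4): arr[1]=16 > arr[4]=6
(1, 5): arr[1]=16 > arr[5]=12
(1, 6): arr[1]=16 > arr[6]=13
(1, 7): arr[1]=16 > arr[7]=3
(2, 4): arr[2]=17 > arr[4]=6
(2, 5): arr[2]=17 > arr[5]=12
(2, 6): arr[2]=17 > arr[6]=13
(2, 7): arr[2]=17 > arr[7]=3
(3, 4): arr[3]=20 > arr[4]=6
(3, 5): arr[3]=20 > arr[5]=12
(3, 6): arr[3]=20 > arr[6]=13
(3, 7): arr[3]=20 > arr[7]=3
(4, 7): arr[4]=6 > arr[7]=3
(5, 7): arr[5]=12 > arr[7]=3
(6, 7): arr[6]=13 > arr[7]=3

Total inversions: 17

The array has 17 inversion(s): (0,4), (0,7), (1,4), (1,5), (1,6), (1,7), (2,4), (2,5), (2,6), (2,7), (3,4), (3,5), (3,6), (3,7), (4,7), (5,7), (6,7). Each pair (i,j) satisfies i < j and arr[i] > arr[j].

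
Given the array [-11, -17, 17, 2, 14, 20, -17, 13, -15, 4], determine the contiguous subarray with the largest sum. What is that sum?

Using Kadane's algorithm on [-11, -17, 17, 2, 14, 20, -17, 13, -15, 4]:

Scanning through the array:
Position 1 (value -17): max_ending_here = -17, max_so_far = -11
Position 2 (value 17): max_ending_here = 17, max_so_far = 17
Position 3 (value 2): max_ending_here = 19, max_so_far = 19
Position 4 (value 14): max_ending_here = 33, max_so_far = 33
Position 5 (value 20): max_ending_here = 53, max_so_far = 53
Position 6 (value -17): max_ending_here = 36, max_so_far = 53
Position 7 (value 13): max_ending_here = 49, max_so_far = 53
Position 8 (value -15): max_ending_here = 34, max_so_far = 53
Position 9 (value 4): max_ending_here = 38, max_so_far = 53

Maximum subarray: [17, 2, 14, 20]
Maximum sum: 53

The maximum subarray is [17, 2, 14, 20] with sum 53. This subarray runs from index 2 to index 5.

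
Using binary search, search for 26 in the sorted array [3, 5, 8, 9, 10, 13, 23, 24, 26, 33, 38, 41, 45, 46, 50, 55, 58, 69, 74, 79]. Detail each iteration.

Binary search for 26 in [3, 5, 8, 9, 10, 13, 23, 24, 26, 33, 38, 41, 45, 46, 50, 55, 58, 69, 74, 79]:

lo=0, hi=19, mid=9, arr[mid]=33 -> 33 > 26, search left half
lo=0, hi=8, mid=4, arr[mid]=10 -> 10 < 26, search right half
lo=5, hi=8, mid=6, arr[mid]=23 -> 23 < 26, search right half
lo=7, hi=8, mid=7, arr[mid]=24 -> 24 < 26, search right half
lo=8, hi=8, mid=8, arr[mid]=26 -> Found target at index 8!

Binary search finds 26 at index 8 after 5 comparisons. The search repeatedly halves the search space by comparing with the middle element.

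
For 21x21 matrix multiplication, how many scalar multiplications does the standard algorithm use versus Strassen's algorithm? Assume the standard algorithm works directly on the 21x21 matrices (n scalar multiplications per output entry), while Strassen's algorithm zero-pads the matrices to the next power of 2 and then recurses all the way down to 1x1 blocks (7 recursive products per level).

Matrix multiplication for 21x21 matrices:

Strassen's algorithm requires power-of-2 dimensions. Pad 21x21 to 32x32 (next power of 2).

Standard algorithm: 21^3 = 9261 multiplications
Strassen's algorithm: 7^(log2(32)) = 7^5 = 16807 multiplications
Difference: 9261 - 16807 = -7546 (Strassen uses MORE here due to padding overhead — for small or just-over-power-of-2 n, padding can outweigh the per-level savings)

Standard: 9261 multiplications (21^3). Strassen: 16807 multiplications (7^5, after padding to 32x32). Strassen reduces 8 recursive multiplications to 7 at each level.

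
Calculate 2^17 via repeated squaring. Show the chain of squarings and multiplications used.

Computing 2^17 by squaring (build up from 2^1; each line after the first costs one multiplication):

2^1 = 2
2^2 = (2^1)^2 = 2^2 = 4
2^4 = (2^2)^2 = 4^2 = 16
2^8 = (2^4)^2 = 16^2 = 256
2^16 = (2^8)^2 = 256^2 = 65536
2^17 = 2 * 2^16 = 2 * 65536 = 131072

Result: 131072
Multiplications needed: 5 (5 lines after 2^1)

2^17 = 131072. Using exponentiation by squaring, this requires 5 multiplications. The key idea: if the exponent is even, square the half-power; if odd, multiply by the base once.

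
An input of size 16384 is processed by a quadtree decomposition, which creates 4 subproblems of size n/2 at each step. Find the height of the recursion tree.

For divide and conquer with division factor 2:

Problem sizes at each level:
Level 0: 16384
Level 1: 8192
Level 2: 4096
Level 3: 2048
Level 4: 1024
Level 5: 512
Level 6: 256
Level 7: 128
Level 8: 64
Level 9: 32
Level 10: 16
Level 11: 8
Level 12: 4
Level 13: 2
Level 14: 1

The root is level 0 and the size-1 base case is level 14 (the tree spans levels 0 through 14, i.e. 15 levels counting the root), so the depth is the number of divisions: log_2(16384) = 14

The recursion tree depth is log_2(16384) = 14. At each level, the problem size is divided by 2, so it takes 14 divisions to reduce to a base case of size 1. The algorithm makes 4 recursive calls at each level.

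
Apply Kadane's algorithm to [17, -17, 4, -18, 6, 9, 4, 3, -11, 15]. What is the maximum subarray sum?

Using Kadane's algorithm on [17, -17, 4, -18, 6, 9, 4, 3, -11, 15]:

Scanning through the array:
Position 1 (value -17): max_ending_here = 0, max_so_far = 17
Position 2 (value 4): max_ending_here = 4, max_so_far = 17
Position 3 (value -18): max_ending_here = -14, max_so_far = 17
Position 4 (value 6): max_ending_here = 6, max_so_far = 17
Position 5 (value 9): max_ending_here = 15, max_so_far = 17
Position 6 (value 4): max_ending_here = 19, max_so_far = 19
Position 7 (value 3): max_ending_here = 22, max_so_far = 22
Position 8 (value -11): max_ending_here = 11, max_so_far = 22
Position 9 (value 15): max_ending_here = 26, max_so_far = 26

Maximum subarray: [6, 9, 4, 3, -11, 15]
Maximum sum: 26

The maximum subarray is [6, 9, 4, 3, -11, 15] with sum 26. This subarray runs from index 4 to index 9.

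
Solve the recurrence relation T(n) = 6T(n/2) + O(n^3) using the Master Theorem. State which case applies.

Master Theorem for T(n) = 6T(n/2) + O(n^3):

a = 6, b = 2, c = 3
log_b(a) = log_2(6) = 2.5850

Case 3: c = 3 > log_2(6) = 2.5850
T(n) = O(n^3) = O(n^3)

For T(n) = 6T(n/2) + O(n^3): log_2(6) = 2.5850. This is Case 3 of the Master Theorem (c > log_b(a), work dominated by root), giving O(n^3).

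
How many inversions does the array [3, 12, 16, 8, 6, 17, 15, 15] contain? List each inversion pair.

Finding inversions in [3, 12, 16, 8, 6, 17, 15, 15]:

(1, 3): arr[1]=12 > arr[3]=8
(1, 4): arr[1]=12 > arr[4]=6
(2, 3): arr[2]=16 > arr[3]=8
(2, 4): arr[2]=16 > arr[4]=6
(2, 6): arr[2]=16 > arr[6]=15
(2, 7): arr[2]=16 > arr[7]=15
(3, 4): arr[3]=8 > arr[4]=6
(5, 6): arr[5]=17 > arr[6]=15
(5, 7): arr[5]=17 > arr[7]=15

Total inversions: 9

The array has 9 inversion(s): (1,3), (1,4), (2,3), (2,4), (2,6), (2,7), (3,4), (5,6), (5,7). Each pair (i,j) satisfies i < j and arr[i] > arr[j].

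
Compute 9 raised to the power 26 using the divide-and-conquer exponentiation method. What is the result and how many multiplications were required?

Computing 9^26 by squaring (build up from 9^1; each line after the first costs one multiplication):

9^1 = 9
9^2 = (9^1)^2 = 9^2 = 81
9^3 = 9 * 9^2 = 9 * 81 = 729
9^6 = (9^3)^2 = 729^2 = 531441
9^12 = (9^6)^2 = 531441^2 = 282429536481
9^13 = 9 * 9^12 = 9 * 282429536481 = 2541865828329
9^26 = (9^13)^2 = 2541865828329^2 = 6461081889226673298932241

Result: 6461081889226673298932241
Multiplications needed: 6 (6 lines after 9^1)

9^26 = 6461081889226673298932241. Using exponentiation by squaring, this requires 6 multiplications. The key idea: if the exponent is even, square the half-power; if odd, multiply by the base once.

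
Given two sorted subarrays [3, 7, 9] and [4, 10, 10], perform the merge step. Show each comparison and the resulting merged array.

Merging process:

Compare 3 vs 4: take 3 from left. Merged: [3]
Compare 7 vs 4: take 4 from right. Merged: [3, 4]
Compare 7 vs 10: take 7 from left. Merged: [3, 4, 7]
Compare 9 vs 10: take 9 from left. Merged: [3, 4, 7, 9]
Append remaining from right: [10, 10]. Merged: [3, 4, 7, 9, 10, 10]

Final merged array: [3, 4, 7, 9, 10, 10]
Total comparisons: 4

The merged array is [3, 4, 7, 9, 10, 10], requiring 4 comparisons. The merge step runs in O(n) time where n is the total number of elements.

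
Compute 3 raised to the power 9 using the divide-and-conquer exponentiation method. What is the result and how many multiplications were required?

Computing 3^9 by squaring (build up from 3^1; each line after the first costs one multiplication):

3^1 = 3
3^2 = (3^1)^2 = 3^2 = 9
3^4 = (3^2)^2 = 9^2 = 81
3^8 = (3^4)^2 = 81^2 = 6561
3^9 = 3 * 3^8 = 3 * 6561 = 19683

Result: 19683
Multiplications needed: 4 (4 lines after 3^1)

3^9 = 19683. Using exponentiation by squaring, this requires 4 multiplications. The key idea: if the exponent is even, square the half-power; if odd, multiply by the base once.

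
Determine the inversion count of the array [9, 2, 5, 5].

Finding inversions in [9, 2, 5, 5]:

(0, 1): arr[0]=9 > arr[1]=2
(0, 2): arr[0]=9 > arr[2]=5
(0, 3): arr[0]=9 > arr[3]=5

Total inversions: 3

The array has 3 inversion(s): (0,1), (0,2), (0,3). Each pair (i,j) satisfies i < j and arr[i] > arr[j].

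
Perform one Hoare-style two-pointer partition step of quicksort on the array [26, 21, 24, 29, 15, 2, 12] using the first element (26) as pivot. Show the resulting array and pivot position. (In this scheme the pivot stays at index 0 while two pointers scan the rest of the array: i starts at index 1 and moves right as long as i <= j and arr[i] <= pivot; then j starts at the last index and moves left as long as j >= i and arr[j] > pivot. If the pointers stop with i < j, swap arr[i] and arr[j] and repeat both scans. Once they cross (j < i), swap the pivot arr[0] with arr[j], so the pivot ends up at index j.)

Hoare-style two-pointer partition with pivot = 26:

Initial array: [26, 21, 24, 29, 15, 2, 12]

Pointers start at i = 1, j = 6.
i stops at index 3 (arr[3]=29 > 26), j stops at index 6 (arr[6]=12 <= 26): swap arr[3] and arr[6], array becomes [26, 21, 24, 12, 15, 2, 29]
i ends at 6, j ends at 5: the pointers have crossed (j < i), so scanning stops.

Swap pivot arr[0] with arr[5] to place pivot at position 5: [2, 21, 24, 12, 15, 26, 29]
Pivot position: 5

After partitioning with pivot 26, the array becomes [2, 21, 24, 12, 15, 26, 29]. The pivot is placed at index 5. All elements to the left of the pivot are <= 26, and all elements to the right are > 26.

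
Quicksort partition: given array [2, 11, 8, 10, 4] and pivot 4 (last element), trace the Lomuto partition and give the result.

Lomuto partition with pivot = 4:

Initial array: [2, 11, 8, 10, 4]

arr[0]=2 <= 4: swap with position 0, array becomes [2, 11, 8, 10, 4]
arr[1]=11 > 4: no swap
arr[2]=8 > 4: no swap
arr[3]=10 > 4: no swap

Place pivot at position 1: [2, 4, 8, 10, 11]
Pivot position: 1

After partitioning with pivot 4, the array becomes [2, 4, 8, 10, 11]. The pivot is placed at index 1. All elements to the left of the pivot are <= 4, and all elements to the right are > 4.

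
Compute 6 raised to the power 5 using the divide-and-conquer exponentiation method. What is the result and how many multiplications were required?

Computing 6^5 by squaring (build up from 6^1; each line after the first costs one multiplication):

6^1 = 6
6^2 = (6^1)^2 = 6^2 = 36
6^4 = (6^2)^2 = 36^2 = 1296
6^5 = 6 * 6^4 = 6 * 1296 = 7776

Result: 7776
Multiplications needed: 3 (3 lines after 6^1)

6^5 = 7776. Using exponentiation by squaring, this requires 3 multiplications. The key idea: if the exponent is even, square the half-power; if odd, multiply by the base once.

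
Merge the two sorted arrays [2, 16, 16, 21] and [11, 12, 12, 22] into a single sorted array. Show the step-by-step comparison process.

Merging process:

Compare 2 vs 11: take 2 from left. Merged: [2]
Compare 16 vs 11: take 11 from right. Merged: [2, 11]
Compare 16 vs 12: take 12 from right. Merged: [2, 11, 12]
Compare 16 vs 12: take 12 from right. Merged: [2, 11, 12, 12]
Compare 16 vs 22: take 16 from left. Merged: [2, 11, 12, 12, 16]
Compare 16 vs 22: take 16 from left. Merged: [2, 11, 12, 12, 16, 16]
Compare 21 vs 22: take 21 from left. Merged: [2, 11, 12, 12, 16, 16, 21]
Append remaining from right: [22]. Merged: [2, 11, 12, 12, 16, 16, 21, 22]

Final merged array: [2, 11, 12, 12, 16, 16, 21, 22]
Total comparisons: 7

The merged array is [2, 11, 12, 12, 16, 16, 21, 22], requiring 7 comparisons. The merge step runs in O(n) time where n is the total number of elements.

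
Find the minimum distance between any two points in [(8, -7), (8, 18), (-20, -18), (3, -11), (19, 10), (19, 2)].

Computing all pairwise distances among 6 points:

d((8, -7), (8, 18)) = 25.0
d((8, -7), (-20, -18)) = 30.0832
d((8, -7), (3, -11)) = 6.4031 <-- minimum
d((8, -7), (19, 10)) = 20.2485
d((8, -7), (19, 2)) = 14.2127
d((8, 18), (-20, -18)) = 45.607
d((8, 18), (3, -11)) = 29.4279
d((8, 18), (19, 10)) = 13.6015
d((8, 18), (19, 2)) = 19.4165
d((-20, -18), (3, -11)) = 24.0416
d((-20, -18), (19, 10)) = 48.0104
d((-20, -18), (19, 2)) = 43.8292
d((3, -11), (19, 10)) = 26.4008
d((3, -11), (19, 2)) = 20.6155
d((19, 10), (19, 2)) = 8.0

Closest pair: (8, -7) and (3, -11) with distance 6.4031

The closest pair is (8, -7) and (3, -11) with Euclidean distance 6.4031. For 6 points, brute-force pairwise comparison is shown above. For large n, the divide-and-conquer algorithm (sort by x, recurse on halves, check the dividing strip) achieves O(n log n).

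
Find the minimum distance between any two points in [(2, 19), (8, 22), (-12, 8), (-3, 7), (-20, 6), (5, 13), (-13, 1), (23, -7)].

Computing all pairwise distances among 8 points:

d((2, 19), (8, 22)) = 6.7082 <-- minimum
d((2, 19), (-12, 8)) = 17.8045
d((2, 19), (-3, 7)) = 13.0
d((2, 19), (-20, 6)) = 25.5539
d((2, 19), (5, 13)) = 6.7082 <-- minimum
d((2, 19), (-13, 1)) = 23.4307
d((2, 19), (23, -7)) = 33.4215
d((8, 22), (-12, 8)) = 24.4131
d((8, 22), (-3, 7)) = 18.6011
d((8, 22), (-20, 6)) = 32.249
d((8, 22), (5, 13)) = 9.4868
d((8, 22), (-13, 1)) = 29.6985
d((8, 22), (23, -7)) = 32.6497
d((-12, 8), (-3, 7)) = 9.0554
d((-12, 8), (-20, 6)) = 8.2462
d((-12, 8), (5, 13)) = 17.72
d((-12, 8), (-13, 1)) = 7.0711
d((-12, 8), (23, -7)) = 38.0789
d((-3, 7), (-20, 6)) = 17.0294
d((-3, 7), (5, 13)) = 10.0
d((-3, 7), (-13, 1)) = 11.6619
d((-3, 7), (23, -7)) = 29.5296
d((-20, 6), (5, 13)) = 25.9615
d((-20, 6), (-13, 1)) = 8.6023
d((-20, 6), (23, -7)) = 44.9222
d((5, 13), (-13, 1)) = 21.6333
d((5, 13), (23, -7)) = 26.9072
d((-13, 1), (23, -7)) = 36.8782

Minimum distance: 6.7082 (tie among 2 pairs: (2, 19) and (8, 22); (2, 19) and (5, 13))

The minimum Euclidean distance is 6.7082. There is a tie: 2 pairs achieve this minimum — (2, 19) and (8, 22); (2, 19) and (5, 13). Any of these is a valid closest pair. For 8 points, brute-force pairwise comparison is shown above. For large n, the divide-and-conquer algorithm (sort by x, recurse on halves, check the dividing strip) achieves O(n log n).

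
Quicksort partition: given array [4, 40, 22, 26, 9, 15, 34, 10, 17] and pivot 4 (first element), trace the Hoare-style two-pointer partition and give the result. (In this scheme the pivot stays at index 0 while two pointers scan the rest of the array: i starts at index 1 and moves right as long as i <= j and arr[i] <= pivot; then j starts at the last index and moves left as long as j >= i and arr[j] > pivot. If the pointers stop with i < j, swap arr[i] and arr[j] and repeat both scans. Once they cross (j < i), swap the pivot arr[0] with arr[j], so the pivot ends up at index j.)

Hoare-style two-pointer partition with pivot = 4:

Initial array: [4, 40, 22, 26, 9, 15, 34, 10, 17]

Pointers start at i = 1, j = 8.
i ends at 1, j ends at 0: the pointers have crossed (j < i), so scanning stops.

j = 0, so swapping arr[0] with arr[j] leaves the pivot at position 0: [4, 40, 22, 26, 9, 15, 34, 10, 17]
Pivot position: 0

After partitioning with pivot 4, the array becomes [4, 40, 22, 26, 9, 15, 34, 10, 17]. The pivot is placed at index 0. All elements to the left of the pivot are <= 4, and all elements to the right are > 4.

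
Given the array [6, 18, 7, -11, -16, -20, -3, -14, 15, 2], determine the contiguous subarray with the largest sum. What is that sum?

Using Kadane's algorithm on [6, 18, 7, -11, -16, -20, -3, -14, 15, 2]:

Scanning through the array:
Position 1 (value 18): max_ending_here = 24, max_so_far = 24
Position 2 (value 7): max_ending_here = 31, max_so_far = 31
Position 3 (value -11): max_ending_here = 20, max_so_far = 31
Position 4 (value -16): max_ending_here = 4, max_so_far = 31
Position 5 (value -20): max_ending_here = -16, max_so_far = 31
Position 6 (value -3): max_ending_here = -3, max_so_far = 31
Position 7 (value -14): max_ending_here = -14, max_so_far = 31
Position 8 (value 15): max_ending_here = 15, max_so_far = 31
Position 9 (value 2): max_ending_here = 17, max_so_far = 31

Maximum subarray: [6, 18, 7]
Maximum sum: 31

The maximum subarray is [6, 18, 7] with sum 31. This subarray runs from index 0 to index 2.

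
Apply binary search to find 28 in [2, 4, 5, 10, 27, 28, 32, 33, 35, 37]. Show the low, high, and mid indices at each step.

Binary search for 28 in [2, 4, 5, 10, 27, 28, 32, 33, 35, 37]:

lo=0, hi=9, mid=4, arr[mid]=27 -> 27 < 28, search right half
lo=5, hi=9, mid=7, arr[mid]=33 -> 33 > 28, search left half
lo=5, hi=6, mid=5, arr[mid]=28 -> Found target at index 5!

Binary search finds 28 at index 5 after 3 comparisons. The search repeatedly halves the search space by comparing with the middle element.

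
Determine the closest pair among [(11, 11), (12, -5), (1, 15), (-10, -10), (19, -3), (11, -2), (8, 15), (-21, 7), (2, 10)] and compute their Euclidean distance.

Computing all pairwise distances among 9 points:

d((11, 11), (12, -5)) = 16.0312
d((11, 11), (1, 15)) = 10.7703
d((11, 11), (-10, -10)) = 29.6985
d((11, 11), (19, -3)) = 16.1245
d((11, 11), (11, -2)) = 13.0
d((11, 11), (8, 15)) = 5.0
d((11, 11), (-21, 7)) = 32.249
d((11, 11), (2, 10)) = 9.0554
d((12, -5), (1, 15)) = 22.8254
d((12, -5), (-10, -10)) = 22.561
d((12, -5), (19, -3)) = 7.2801
d((12, -5), (11, -2)) = 3.1623 <-- minimum
d((12, -5), (8, 15)) = 20.3961
d((12, -5), (-21, 7)) = 35.1141
d((12, -5), (2, 10)) = 18.0278
d((1, 15), (-10, -10)) = 27.313
d((1, 15), (19, -3)) = 25.4558
d((1, 15), (11, -2)) = 19.7231
d((1, 15), (8, 15)) = 7.0
d((1, 15), (-21, 7)) = 23.4094
d((1, 15), (2, 10)) = 5.099
d((-10, -10), (19, -3)) = 29.8329
d((-10, -10), (11, -2)) = 22.4722
d((-10, -10), (8, 15)) = 30.8058
d((-10, -10), (-21, 7)) = 20.2485
d((-10, -10), (2, 10)) = 23.3238
d((19, -3), (11, -2)) = 8.0623
d((19, -3), (8, 15)) = 21.095
d((19, -3), (-21, 7)) = 41.2311
d((19, -3), (2, 10)) = 21.4009
d((11, -2), (8, 15)) = 17.2627
d((11, -2), (-21, 7)) = 33.2415
d((11, -2), (2, 10)) = 15.0
d((8, 15), (-21, 7)) = 30.0832
d((8, 15), (2, 10)) = 7.8102
d((-21, 7), (2, 10)) = 23.1948

Closest pair: (12, -5) and (11, -2) with distance 3.1623

The closest pair is (12, -5) and (11, -2) with Euclidean distance 3.1623. For 9 points, brute-force pairwise comparison is shown above. For large n, the divide-and-conquer algorithm (sort by x, recurse on halves, check the dividing strip) achieves O(n log n).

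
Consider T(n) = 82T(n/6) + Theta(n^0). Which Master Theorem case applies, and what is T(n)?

Master Theorem for T(n) = 82T(n/6) + O(n^0):

a = 82, b = 6, c = 0
log_b(a) = log_6(82) = 2.4594

Case 1: c = 0 < log_6(82) = 2.4594
T(n) = O(n^(log_6 82))

For T(n) = 82T(n/6) + O(n^0): log_6(82) = 2.4594. This is Case 1 of the Master Theorem (c < log_b(a), work dominated by leaves), giving O(n^(log_6 82)).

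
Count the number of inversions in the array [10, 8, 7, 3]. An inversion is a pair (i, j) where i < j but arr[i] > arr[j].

Finding inversions in [10, 8, 7, 3]:

(0, 1): arr[0]=10 > arr[1]=8
(0, 2): arr[0]=10 > arr[2]=7
(0, 3): arr[0]=10 > arr[3]=3
(1, 2): arr[1]=8 > arr[2]=7
(1, 3): arr[1]=8 > arr[3]=3
(2, 3): arr[2]=7 > arr[3]=3

Total inversions: 6

The array has 6 inversion(s): (0,1), (0,2), (0,3), (1,2), (1,3), (2,3). Each pair (i,j) satisfies i < j and arr[i] > arr[j].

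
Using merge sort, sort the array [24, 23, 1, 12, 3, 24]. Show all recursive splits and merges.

Merge sort trace:

Split: [24, 23, 1, 12, 3, 24] -> [24, 23, 1] and [12, 3, 24]
  Split: [24, 23, 1] -> [24] and [23, 1]
    Split: [23, 1] -> [23] and [1]
    Merge: [23] + [1] -> [1, 23]
  Merge: [24] + [1, 23] -> [1, 23, 24]
  Split: [12, 3, 24] -> [12] and [3, 24]
    Split: [3, 24] -> [3] and [24]
    Merge: [3] + [24] -> [3, 24]
  Merge: [12] + [3, 24] -> [3, 12, 24]
Merge: [1, 23, 24] + [3, 12, 24] -> [1, 3, 12, 23, 24, 24]

Final sorted array: [1, 3, 12, 23, 24, 24]

The merge sort proceeds by recursively splitting the array and merging sorted halves.
After all merges, the sorted array is [1, 3, 12, 23, 24, 24].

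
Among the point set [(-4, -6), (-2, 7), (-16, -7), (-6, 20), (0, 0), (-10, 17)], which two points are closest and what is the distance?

Computing all pairwise distances among 6 points:

d((-4, -6), (-2, 7)) = 13.1529
d((-4, -6), (-16, -7)) = 12.0416
d((-4, -6), (-6, 20)) = 26.0768
d((-4, -6), (0, 0)) = 7.2111
d((-4, -6), (-10, 17)) = 23.7697
d((-2, 7), (-16, -7)) = 19.799
d((-2, 7), (-6, 20)) = 13.6015
d((-2, 7), (0, 0)) = 7.2801
d((-2, 7), (-10, 17)) = 12.8062
d((-16, -7), (-6, 20)) = 28.7924
d((-16, -7), (0, 0)) = 17.4642
d((-16, -7), (-10, 17)) = 24.7386
d((-6, 20), (0, 0)) = 20.8806
d((-6, 20), (-10, 17)) = 5.0 <-- minimum
d((0, 0), (-10, 17)) = 19.7231

Closest pair: (-6, 20) and (-10, 17) with distance 5.0

The closest pair is (-6, 20) and (-10, 17) with Euclidean distance 5.0. For 6 points, brute-force pairwise comparison is shown above. For large n, the divide-and-conquer algorithm (sort by x, recurse on halves, check the dividing strip) achieves O(n log n).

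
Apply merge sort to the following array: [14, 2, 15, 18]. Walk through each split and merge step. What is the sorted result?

Merge sort trace:

Split: [14, 2, 15, 18] -> [14, 2] and [15, 18]
  Split: [14, 2] -> [14] and [2]
  Merge: [14] + [2] -> [2, 14]
  Split: [15, 18] -> [15] and [18]
  Merge: [15] + [18] -> [15, 18]
Merge: [2, 14] + [15, 18] -> [2, 14, 15, 18]

Final sorted array: [2, 14, 15, 18]

The merge sort proceeds by recursively splitting the array and merging sorted halves.
After all merges, the sorted array is [2, 14, 15, 18].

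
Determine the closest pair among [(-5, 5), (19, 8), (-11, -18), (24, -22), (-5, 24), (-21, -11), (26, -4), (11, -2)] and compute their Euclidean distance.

Computing all pairwise distances among 8 points:

d((-5, 5), (19, 8)) = 24.1868
d((-5, 5), (-11, -18)) = 23.7697
d((-5, 5), (24, -22)) = 39.6232
d((-5, 5), (-5, 24)) = 19.0
d((-5, 5), (-21, -11)) = 22.6274
d((-5, 5), (26, -4)) = 32.28
d((-5, 5), (11, -2)) = 17.4642
d((19, 8), (-11, -18)) = 39.6989
d((19, 8), (24, -22)) = 30.4138
d((19, 8), (-5, 24)) = 28.8444
d((19, 8), (-21, -11)) = 44.2832
d((19, 8), (26, -4)) = 13.8924
d((19, 8), (11, -2)) = 12.8062
d((-11, -18), (24, -22)) = 35.2278
d((-11, -18), (-5, 24)) = 42.4264
d((-11, -18), (-21, -11)) = 12.2066 <-- minimum
d((-11, -18), (26, -4)) = 39.5601
d((-11, -18), (11, -2)) = 27.2029
d((24, -22), (-5, 24)) = 54.3783
d((24, -22), (-21, -11)) = 46.3249
d((24, -22), (26, -4)) = 18.1108
d((24, -22), (11, -2)) = 23.8537
d((-5, 24), (-21, -11)) = 38.4838
d((-5, 24), (26, -4)) = 41.7732
d((-5, 24), (11, -2)) = 30.5287
d((-21, -11), (26, -4)) = 47.5184
d((-21, -11), (11, -2)) = 33.2415
d((26, -4), (11, -2)) = 15.1327

Closest pair: (-11, -18) and (-21, -11) with distance 12.2066

The closest pair is (-11, -18) and (-21, -11) with Euclidean distance 12.2066. For 8 points, brute-force pairwise comparison is shown above. For large n, the divide-and-conquer algorithm (sort by x, recurse on halves, check the dividing strip) achieves O(n log n).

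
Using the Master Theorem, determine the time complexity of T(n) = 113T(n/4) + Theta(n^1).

Master Theorem for T(n) = 113T(n/4) + O(n^1):

a = 113, b = 4, c = 1
log_b(a) = log_4(113) = 3.4101

Case 1: c = 1 < log_4(113) = 3.4101
T(n) = O(n^(log_4 113))

For T(n) = 113T(n/4) + O(n^1): log_4(113) = 3.4101. This is Case 1 of the Master Theorem (c < log_b(a), work dominated by leaves), giving O(n^(log_4 113)).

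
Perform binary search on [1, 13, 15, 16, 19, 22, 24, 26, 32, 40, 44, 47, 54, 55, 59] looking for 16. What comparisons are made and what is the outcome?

Binary search for 16 in [1, 13, 15, 16, 19, 22, 24, 26, 32, 40, 44, 47, 54, 55, 59]:

lo=0, hi=14, mid=7, arr[mid]=26 -> 26 > 16, search left half
lo=0, hi=6, mid=3, arr[mid]=16 -> Found target at index 3!

Binary search finds 16 at index 3 after 2 comparisons. The search repeatedly halves the search space by comparing with the middle element.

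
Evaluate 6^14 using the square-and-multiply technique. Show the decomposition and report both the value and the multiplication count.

Computing 6^14 by squaring (build up from 6^1; each line after the first costs one multiplication):

6^1 = 6
6^2 = (6^1)^2 = 6^2 = 36
6^3 = 6 * 6^2 = 6 * 36 = 216
6^6 = (6^3)^2 = 216^2 = 46656
6^7 = 6 * 6^6 = 6 * 46656 = 279936
6^14 = (6^7)^2 = 279936^2 = 78364164096

Result: 78364164096
Multiplications needed: 5 (5 lines after 6^1)

6^14 = 78364164096. Using exponentiation by squaring, this requires 5 multiplications. The key idea: if the exponent is even, square the half-power; if odd, multiply by the base once.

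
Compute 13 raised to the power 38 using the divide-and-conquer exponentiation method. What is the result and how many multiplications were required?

Computing 13^38 by squaring (build up from 13^1; each line after the first costs one multiplication):

13^1 = 13
13^2 = (13^1)^2 = 13^2 = 169
13^4 = (13^2)^2 = 169^2 = 28561
13^8 = (13^4)^2 = 28561^2 = 815730721
13^9 = 13 * 13^8 = 13 * 815730721 = 10604499373
13^18 = (13^9)^2 = 10604499373^2 = 112455406951957393129
13^19 = 13 * 13^18 = 13 * 112455406951957393129 = 1461920290375446110677
13^38 = (13^19)^2 = 1461920290375446110677^2 = 2137210935411428674141543654682486133398329

Result: 2137210935411428674141543654682486133398329
Multiplications needed: 7 (7 lines after 13^1)

13^38 = 2137210935411428674141543654682486133398329. Using exponentiation by squaring, this requires 7 multiplications. The key idea: if the exponent is even, square the half-power; if odd, multiply by the base once.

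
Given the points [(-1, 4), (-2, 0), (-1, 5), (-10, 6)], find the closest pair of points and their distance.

Computing all pairwise distances among 4 points:

d((-1, 4), (-2, 0)) = 4.1231
d((-1, 4), (-1, 5)) = 1.0 <-- minimum
d((-1, 4), (-10, 6)) = 9.2195
d((-2, 0), (-1, 5)) = 5.099
d((-2, 0), (-10, 6)) = 10.0
d((-1, 5), (-10, 6)) = 9.0554

Closest pair: (-1, 4) and (-1, 5) with distance 1.0

The closest pair is (-1, 4) and (-1, 5) with Euclidean distance 1.0. For 4 points, brute-force pairwise comparison is shown above. For large n, the divide-and-conquer algorithm (sort by x, recurse on halves, check the dividing strip) achieves O(n log n).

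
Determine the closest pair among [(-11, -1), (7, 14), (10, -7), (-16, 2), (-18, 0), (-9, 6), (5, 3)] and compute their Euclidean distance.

Computing all pairwise distances among 7 points:

d((-11, -1), (7, 14)) = 23.4307
d((-11, -1), (10, -7)) = 21.8403
d((-11, -1), (-16, 2)) = 5.831
d((-11, -1), (-18, 0)) = 7.0711
d((-11, -1), (-9, 6)) = 7.2801
d((-11, -1), (5, 3)) = 16.4924
d((7, 14), (10, -7)) = 21.2132
d((7, 14), (-16, 2)) = 25.9422
d((7, 14), (-18, 0)) = 28.6531
d((7, 14), (-9, 6)) = 17.8885
d((7, 14), (5, 3)) = 11.1803
d((10, -7), (-16, 2)) = 27.5136
d((10, -7), (-18, 0)) = 28.8617
d((10, -7), (-9, 6)) = 23.0217
d((10, -7), (5, 3)) = 11.1803
d((-16, 2), (-18, 0)) = 2.8284 <-- minimum
d((-16, 2), (-9, 6)) = 8.0623
d((-16, 2), (5, 3)) = 21.0238
d((-18, 0), (-9, 6)) = 10.8167
d((-18, 0), (5, 3)) = 23.1948
d((-9, 6), (5, 3)) = 14.3178

Closest pair: (-16, 2) and (-18, 0) with distance 2.8284

The closest pair is (-16, 2) and (-18, 0) with Euclidean distance 2.8284. For 7 points, brute-force pairwise comparison is shown above. For large n, the divide-and-conquer algorithm (sort by x, recurse on halves, check the dividing strip) achieves O(n log n).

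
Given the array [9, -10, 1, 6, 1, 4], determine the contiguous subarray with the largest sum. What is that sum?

Using Kadane's algorithm on [9, -10, 1, 6, 1, 4]:

Scanning through the array:
Position 1 (value -10): max_ending_here = -1, max_so_far = 9
Position 2 (value 1): max_ending_here = 1, max_so_far = 9
Position 3 (value 6): max_ending_here = 7, max_so_far = 9
Position 4 (value 1): max_ending_here = 8, max_so_far = 9
Position 5 (value 4): max_ending_here = 12, max_so_far = 12

Maximum subarray: [1, 6, 1, 4]
Maximum sum: 12

The maximum subarray is [1, 6, 1, 4] with sum 12. This subarray runs from index 2 to index 5.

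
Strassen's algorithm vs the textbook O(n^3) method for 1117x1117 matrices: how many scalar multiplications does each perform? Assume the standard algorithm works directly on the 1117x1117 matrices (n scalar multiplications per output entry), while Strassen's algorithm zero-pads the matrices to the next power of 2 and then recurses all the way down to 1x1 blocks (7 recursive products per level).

Matrix multiplication for 1117x1117 matrices:

Strassen's algorithm requires power-of-2 dimensions. Pad 1117x1117 to 2048x2048 (next power of 2).

Standard algorithm: 1117^3 = 1393668613 multiplications
Strassen's algorithm: 7^(log2(2048)) = 7^11 = 1977326743 multiplications
Difference: 1393668613 - 1977326743 = -583658130 (Strassen uses MORE here due to padding overhead — for small or just-over-power-of-2 n, padding can outweigh the per-level savings)

Standard: 1393668613 multiplications (1117^3). Strassen: 1977326743 multiplications (7^11, after padding to 2048x2048). Strassen reduces 8 recursive multiplications to 7 at each level.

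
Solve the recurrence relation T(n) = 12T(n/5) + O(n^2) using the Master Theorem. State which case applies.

Master Theorem for T(n) = 12T(n/5) + O(n^2):

a = 12, b = 5, c = 2
log_b(a) = log_5(12) = 1.5440

Case 3: c = 2 > log_5(12) = 1.5440
T(n) = O(n^2) = O(n^2)

For T(n) = 12T(n/5) + O(n^2): log_5(12) = 1.5440. This is Case 3 of the Master Theorem (c > log_b(a), work dominated by root), giving O(n^2).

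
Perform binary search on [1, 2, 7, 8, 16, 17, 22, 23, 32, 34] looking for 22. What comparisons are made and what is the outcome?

Binary search for 22 in [1, 2, 7, 8, 16, 17, 22, 23, 32, 34]:

lo=0, hi=9, mid=4, arr[mid]=16 -> 16 < 22, search right half
lo=5, hi=9, mid=7, arr[mid]=23 -> 23 > 22, search left half
lo=5, hi=6, mid=5, arr[mid]=17 -> 17 < 22, search right half
lo=6, hi=6, mid=6, arr[mid]=22 -> Found target at index 6!

Binary search finds 22 at index 6 after 4 comparisons. The search repeatedly halves the search space by comparing with the middle element.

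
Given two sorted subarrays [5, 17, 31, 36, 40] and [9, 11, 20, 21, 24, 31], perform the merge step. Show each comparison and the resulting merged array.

Merging process:

Compare 5 vs 9: take 5 from left. Merged: [5]
Compare 17 vs 9: take 9 from right. Merged: [5, 9]
Compare 17 vs 11: take 11 from right. Merged: [5, 9, 11]
Compare 17 vs 20: take 17 from left. Merged: [5, 9, 11, 17]
Compare 31 vs 20: take 20 from right. Merged: [5, 9, 11, 17, 20]
Compare 31 vs 21: take 21 from right. Merged: [5, 9, 11, 17, 20, 21]
Compare 31 vs 24: take 24 from right. Merged: [5, 9, 11, 17, 20, 21, 24]
Compare 31 vs 31: take 31 from left. Merged: [5, 9, 11, 17, 20, 21, 24, 31]
Compare 36 vs 31: take 31 from right. Merged: [5, 9, 11, 17, 20, 21, 24, 31, 31]
Append remaining from left: [36, 40]. Merged: [5, 9, 11, 17, 20, 21, 24, 31, 31, 36, 40]

Final merged array: [5, 9, 11, 17, 20, 21, 24, 31, 31, 36, 40]
Total comparisons: 9

The merged array is [5, 9, 11, 17, 20, 21, 24, 31, 31, 36, 40], requiring 9 comparisons. The merge step runs in O(n) time where n is the total number of elements.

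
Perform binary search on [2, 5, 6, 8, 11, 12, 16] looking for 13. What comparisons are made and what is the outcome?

Binary search for 13 in [2, 5, 6, 8, 11, 12, 16]:

lo=0, hi=6, mid=3, arr[mid]=8 -> 8 < 13, search right half
lo=4, hi=6, mid=5, arr[mid]=12 -> 12 < 13, search right half
lo=6, hi=6, mid=6, arr[mid]=16 -> 16 > 13, search left half
lo=6 > hi=5, target 13 not found

Binary search determines that 13 is not in the array after 3 comparisons. The search space was exhausted without finding the target.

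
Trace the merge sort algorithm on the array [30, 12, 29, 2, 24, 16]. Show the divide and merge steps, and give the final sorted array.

Merge sort trace:

Split: [30, 12, 29, 2, 24, 16] -> [30, 12, 29] and [2, 24, 16]
  Split: [30, 12, 29] -> [30] and [12, 29]
    Split: [12, 29] -> [12] and [29]
    Merge: [12] + [29] -> [12, 29]
  Merge: [30] + [12, 29] -> [12, 29, 30]
  Split: [2, 24, 16] -> [2] and [24, 16]
    Split: [24, 16] -> [24] and [16]
    Merge: [24] + [16] -> [16, 24]
  Merge: [2] + [16, 24] -> [2, 16, 24]
Merge: [12, 29, 30] + [2, 16, 24] -> [2, 12, 16, 24, 29, 30]

Final sorted array: [2, 12, 16, 24, 29, 30]

The merge sort proceeds by recursively splitting the array and merging sorted halves.
After all merges, the sorted array is [2, 12, 16, 24, 29, 30].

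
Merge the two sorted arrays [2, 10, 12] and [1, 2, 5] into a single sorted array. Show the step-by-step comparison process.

Merging process:

Compare 2 vs 1: take 1 from right. Merged: [1]
Compare 2 vs 2: take 2 from left. Merged: [1, 2]
Compare 10 vs 2: take 2 from right. Merged: [1, 2, 2]
Compare 10 vs 5: take 5 from right. Merged: [1, 2, 2, 5]
Append remaining from left: [10, 12]. Merged: [1, 2, 2, 5, 10, 12]

Final merged array: [1, 2, 2, 5, 10, 12]
Total comparisons: 4

The merged array is [1, 2, 2, 5, 10, 12], requiring 4 comparisons. The merge step runs in O(n) time where n is the total number of elements.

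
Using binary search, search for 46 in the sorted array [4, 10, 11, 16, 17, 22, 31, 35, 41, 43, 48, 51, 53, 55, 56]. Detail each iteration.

Binary search for 46 in [4, 10, 11, 16, 17, 22, 31, 35, 41, 43, 48, 51, 53, 55, 56]:

lo=0, hi=14, mid=7, arr[mid]=35 -> 35 < 46, search right half
lo=8, hi=14, mid=11, arr[mid]=51 -> 51 > 46, search left half
lo=8, hi=10, mid=9, arr[mid]=43 -> 43 < 46, search right half
lo=10, hi=10, mid=10, arr[mid]=48 -> 48 > 46, search left half
lo=10 > hi=9, target 46 not found

Binary search determines that 46 is not in the array after 4 comparisons. The search space was exhausted without finding the target.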